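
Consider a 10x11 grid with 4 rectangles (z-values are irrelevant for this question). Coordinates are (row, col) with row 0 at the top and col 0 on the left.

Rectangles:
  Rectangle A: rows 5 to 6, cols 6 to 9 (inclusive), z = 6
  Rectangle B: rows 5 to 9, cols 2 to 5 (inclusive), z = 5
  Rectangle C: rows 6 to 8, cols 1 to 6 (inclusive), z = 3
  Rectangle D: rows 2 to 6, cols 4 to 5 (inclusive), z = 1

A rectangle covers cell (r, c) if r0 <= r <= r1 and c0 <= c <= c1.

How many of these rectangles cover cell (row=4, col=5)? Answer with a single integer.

Answer: 1

Derivation:
Check cell (4,5):
  A: rows 5-6 cols 6-9 -> outside (row miss)
  B: rows 5-9 cols 2-5 -> outside (row miss)
  C: rows 6-8 cols 1-6 -> outside (row miss)
  D: rows 2-6 cols 4-5 -> covers
Count covering = 1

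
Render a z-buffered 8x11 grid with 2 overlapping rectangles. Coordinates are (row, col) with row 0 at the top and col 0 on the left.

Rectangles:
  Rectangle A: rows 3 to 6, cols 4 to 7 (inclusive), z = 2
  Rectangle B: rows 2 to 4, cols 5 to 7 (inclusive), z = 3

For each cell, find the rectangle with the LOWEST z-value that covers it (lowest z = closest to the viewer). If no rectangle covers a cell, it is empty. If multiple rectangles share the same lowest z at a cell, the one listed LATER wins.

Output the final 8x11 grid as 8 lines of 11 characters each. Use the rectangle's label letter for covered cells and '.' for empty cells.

...........
...........
.....BBB...
....AAAA...
....AAAA...
....AAAA...
....AAAA...
...........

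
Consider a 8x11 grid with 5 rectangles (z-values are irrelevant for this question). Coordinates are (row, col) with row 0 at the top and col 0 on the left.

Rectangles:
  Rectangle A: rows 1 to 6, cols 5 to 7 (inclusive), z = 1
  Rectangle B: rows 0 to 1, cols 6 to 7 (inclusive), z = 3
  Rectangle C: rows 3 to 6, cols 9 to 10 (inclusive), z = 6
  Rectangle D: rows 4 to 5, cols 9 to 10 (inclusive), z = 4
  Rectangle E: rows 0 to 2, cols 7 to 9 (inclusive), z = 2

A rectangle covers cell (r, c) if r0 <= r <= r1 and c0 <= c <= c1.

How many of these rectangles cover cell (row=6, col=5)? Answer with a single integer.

Answer: 1

Derivation:
Check cell (6,5):
  A: rows 1-6 cols 5-7 -> covers
  B: rows 0-1 cols 6-7 -> outside (row miss)
  C: rows 3-6 cols 9-10 -> outside (col miss)
  D: rows 4-5 cols 9-10 -> outside (row miss)
  E: rows 0-2 cols 7-9 -> outside (row miss)
Count covering = 1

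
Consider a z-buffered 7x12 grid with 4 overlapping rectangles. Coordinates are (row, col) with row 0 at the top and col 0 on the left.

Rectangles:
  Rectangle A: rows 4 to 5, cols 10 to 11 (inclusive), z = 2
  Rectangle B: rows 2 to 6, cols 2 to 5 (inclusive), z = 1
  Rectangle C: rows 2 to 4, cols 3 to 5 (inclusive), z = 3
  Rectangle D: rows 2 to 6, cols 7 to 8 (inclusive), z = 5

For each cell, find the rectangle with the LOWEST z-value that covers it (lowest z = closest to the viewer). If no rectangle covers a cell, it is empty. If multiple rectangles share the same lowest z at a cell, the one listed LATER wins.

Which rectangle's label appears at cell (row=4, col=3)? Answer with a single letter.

Answer: B

Derivation:
Check cell (4,3):
  A: rows 4-5 cols 10-11 -> outside (col miss)
  B: rows 2-6 cols 2-5 z=1 -> covers; best now B (z=1)
  C: rows 2-4 cols 3-5 z=3 -> covers; best now B (z=1)
  D: rows 2-6 cols 7-8 -> outside (col miss)
Winner: B at z=1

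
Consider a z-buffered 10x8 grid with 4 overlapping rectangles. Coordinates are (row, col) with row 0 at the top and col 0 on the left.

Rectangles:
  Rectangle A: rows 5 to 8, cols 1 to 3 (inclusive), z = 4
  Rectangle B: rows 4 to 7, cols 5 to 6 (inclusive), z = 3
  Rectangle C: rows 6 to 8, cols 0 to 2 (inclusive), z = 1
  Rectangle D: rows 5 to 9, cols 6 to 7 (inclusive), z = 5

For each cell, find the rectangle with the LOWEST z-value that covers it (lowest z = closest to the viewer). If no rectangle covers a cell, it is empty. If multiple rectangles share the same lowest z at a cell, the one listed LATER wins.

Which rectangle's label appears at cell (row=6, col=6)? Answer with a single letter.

Check cell (6,6):
  A: rows 5-8 cols 1-3 -> outside (col miss)
  B: rows 4-7 cols 5-6 z=3 -> covers; best now B (z=3)
  C: rows 6-8 cols 0-2 -> outside (col miss)
  D: rows 5-9 cols 6-7 z=5 -> covers; best now B (z=3)
Winner: B at z=3

Answer: B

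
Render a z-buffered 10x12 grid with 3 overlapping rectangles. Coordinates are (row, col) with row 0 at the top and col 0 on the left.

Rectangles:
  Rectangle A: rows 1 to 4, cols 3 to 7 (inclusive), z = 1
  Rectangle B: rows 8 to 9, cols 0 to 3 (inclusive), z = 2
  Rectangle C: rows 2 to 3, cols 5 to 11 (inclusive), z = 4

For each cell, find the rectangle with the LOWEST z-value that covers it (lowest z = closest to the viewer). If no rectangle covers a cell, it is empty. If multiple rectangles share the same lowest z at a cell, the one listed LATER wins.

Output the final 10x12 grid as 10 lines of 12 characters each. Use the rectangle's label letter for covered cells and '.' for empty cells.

............
...AAAAA....
...AAAAACCCC
...AAAAACCCC
...AAAAA....
............
............
............
BBBB........
BBBB........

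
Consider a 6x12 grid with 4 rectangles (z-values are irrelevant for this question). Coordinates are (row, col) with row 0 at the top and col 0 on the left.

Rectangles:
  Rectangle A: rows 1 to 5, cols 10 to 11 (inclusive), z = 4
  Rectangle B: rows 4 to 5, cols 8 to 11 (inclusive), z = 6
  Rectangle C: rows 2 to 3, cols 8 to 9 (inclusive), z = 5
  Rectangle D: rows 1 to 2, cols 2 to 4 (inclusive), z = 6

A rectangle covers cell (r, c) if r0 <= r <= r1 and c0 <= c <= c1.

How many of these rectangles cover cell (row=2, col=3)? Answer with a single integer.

Check cell (2,3):
  A: rows 1-5 cols 10-11 -> outside (col miss)
  B: rows 4-5 cols 8-11 -> outside (row miss)
  C: rows 2-3 cols 8-9 -> outside (col miss)
  D: rows 1-2 cols 2-4 -> covers
Count covering = 1

Answer: 1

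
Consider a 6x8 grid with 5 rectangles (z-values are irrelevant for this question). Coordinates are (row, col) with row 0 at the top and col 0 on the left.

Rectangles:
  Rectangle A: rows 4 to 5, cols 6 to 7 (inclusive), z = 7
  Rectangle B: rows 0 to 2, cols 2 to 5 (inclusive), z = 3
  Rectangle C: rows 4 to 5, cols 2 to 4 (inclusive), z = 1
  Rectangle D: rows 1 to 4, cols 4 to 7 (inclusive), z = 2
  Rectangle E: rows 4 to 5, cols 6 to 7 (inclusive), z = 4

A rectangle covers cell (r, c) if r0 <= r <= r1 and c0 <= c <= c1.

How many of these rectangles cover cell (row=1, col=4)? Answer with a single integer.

Answer: 2

Derivation:
Check cell (1,4):
  A: rows 4-5 cols 6-7 -> outside (row miss)
  B: rows 0-2 cols 2-5 -> covers
  C: rows 4-5 cols 2-4 -> outside (row miss)
  D: rows 1-4 cols 4-7 -> covers
  E: rows 4-5 cols 6-7 -> outside (row miss)
Count covering = 2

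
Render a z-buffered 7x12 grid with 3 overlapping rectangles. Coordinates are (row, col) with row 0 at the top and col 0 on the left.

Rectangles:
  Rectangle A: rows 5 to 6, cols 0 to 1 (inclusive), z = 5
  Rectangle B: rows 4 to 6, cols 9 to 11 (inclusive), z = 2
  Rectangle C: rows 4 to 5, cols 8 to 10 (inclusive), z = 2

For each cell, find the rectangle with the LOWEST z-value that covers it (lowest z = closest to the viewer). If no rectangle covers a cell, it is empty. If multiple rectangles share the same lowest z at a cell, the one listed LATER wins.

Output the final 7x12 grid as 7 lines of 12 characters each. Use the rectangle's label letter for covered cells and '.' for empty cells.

............
............
............
............
........CCCB
AA......CCCB
AA.......BBB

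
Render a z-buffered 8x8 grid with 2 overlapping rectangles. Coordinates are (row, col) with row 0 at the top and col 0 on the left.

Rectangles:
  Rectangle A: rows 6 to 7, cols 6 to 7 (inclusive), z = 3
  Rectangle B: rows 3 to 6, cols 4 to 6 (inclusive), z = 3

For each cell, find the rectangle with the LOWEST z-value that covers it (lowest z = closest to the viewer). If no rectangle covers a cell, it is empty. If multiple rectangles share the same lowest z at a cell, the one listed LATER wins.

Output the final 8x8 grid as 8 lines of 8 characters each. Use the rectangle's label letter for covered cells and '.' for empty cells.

........
........
........
....BBB.
....BBB.
....BBB.
....BBBA
......AA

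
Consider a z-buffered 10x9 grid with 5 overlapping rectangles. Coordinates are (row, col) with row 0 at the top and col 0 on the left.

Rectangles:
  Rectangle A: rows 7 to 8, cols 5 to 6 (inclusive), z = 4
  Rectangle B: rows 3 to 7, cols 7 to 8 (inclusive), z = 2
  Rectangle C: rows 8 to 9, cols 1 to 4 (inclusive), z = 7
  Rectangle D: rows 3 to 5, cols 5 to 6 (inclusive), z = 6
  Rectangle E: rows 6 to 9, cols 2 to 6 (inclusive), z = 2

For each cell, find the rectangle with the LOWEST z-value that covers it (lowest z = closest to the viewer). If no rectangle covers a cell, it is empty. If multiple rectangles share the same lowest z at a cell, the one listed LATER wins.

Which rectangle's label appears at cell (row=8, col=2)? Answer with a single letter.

Check cell (8,2):
  A: rows 7-8 cols 5-6 -> outside (col miss)
  B: rows 3-7 cols 7-8 -> outside (row miss)
  C: rows 8-9 cols 1-4 z=7 -> covers; best now C (z=7)
  D: rows 3-5 cols 5-6 -> outside (row miss)
  E: rows 6-9 cols 2-6 z=2 -> covers; best now E (z=2)
Winner: E at z=2

Answer: E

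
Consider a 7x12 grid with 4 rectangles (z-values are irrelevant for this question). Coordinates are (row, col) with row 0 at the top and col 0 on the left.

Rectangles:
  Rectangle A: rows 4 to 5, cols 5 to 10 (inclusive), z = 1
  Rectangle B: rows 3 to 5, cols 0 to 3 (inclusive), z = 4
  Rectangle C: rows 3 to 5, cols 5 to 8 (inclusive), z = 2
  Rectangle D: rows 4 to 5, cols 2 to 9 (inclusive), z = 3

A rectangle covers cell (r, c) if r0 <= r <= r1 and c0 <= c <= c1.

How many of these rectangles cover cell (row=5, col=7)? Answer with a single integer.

Check cell (5,7):
  A: rows 4-5 cols 5-10 -> covers
  B: rows 3-5 cols 0-3 -> outside (col miss)
  C: rows 3-5 cols 5-8 -> covers
  D: rows 4-5 cols 2-9 -> covers
Count covering = 3

Answer: 3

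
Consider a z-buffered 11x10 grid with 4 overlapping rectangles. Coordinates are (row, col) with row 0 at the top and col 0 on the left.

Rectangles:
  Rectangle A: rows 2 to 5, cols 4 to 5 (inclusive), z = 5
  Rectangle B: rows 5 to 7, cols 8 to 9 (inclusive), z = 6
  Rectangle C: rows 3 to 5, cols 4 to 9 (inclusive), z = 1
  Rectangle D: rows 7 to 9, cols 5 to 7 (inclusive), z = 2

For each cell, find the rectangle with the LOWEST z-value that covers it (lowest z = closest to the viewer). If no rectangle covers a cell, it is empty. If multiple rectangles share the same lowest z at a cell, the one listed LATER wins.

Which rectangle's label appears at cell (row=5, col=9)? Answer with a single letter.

Answer: C

Derivation:
Check cell (5,9):
  A: rows 2-5 cols 4-5 -> outside (col miss)
  B: rows 5-7 cols 8-9 z=6 -> covers; best now B (z=6)
  C: rows 3-5 cols 4-9 z=1 -> covers; best now C (z=1)
  D: rows 7-9 cols 5-7 -> outside (row miss)
Winner: C at z=1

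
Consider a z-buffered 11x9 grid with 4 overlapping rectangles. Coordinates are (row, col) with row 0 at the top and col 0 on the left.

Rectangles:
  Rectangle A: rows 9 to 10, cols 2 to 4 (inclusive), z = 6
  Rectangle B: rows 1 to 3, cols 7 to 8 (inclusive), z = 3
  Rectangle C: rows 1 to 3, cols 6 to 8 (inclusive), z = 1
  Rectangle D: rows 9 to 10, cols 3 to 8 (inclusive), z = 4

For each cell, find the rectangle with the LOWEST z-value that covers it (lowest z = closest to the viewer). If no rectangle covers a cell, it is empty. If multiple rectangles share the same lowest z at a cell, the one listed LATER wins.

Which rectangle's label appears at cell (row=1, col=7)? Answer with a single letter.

Check cell (1,7):
  A: rows 9-10 cols 2-4 -> outside (row miss)
  B: rows 1-3 cols 7-8 z=3 -> covers; best now B (z=3)
  C: rows 1-3 cols 6-8 z=1 -> covers; best now C (z=1)
  D: rows 9-10 cols 3-8 -> outside (row miss)
Winner: C at z=1

Answer: C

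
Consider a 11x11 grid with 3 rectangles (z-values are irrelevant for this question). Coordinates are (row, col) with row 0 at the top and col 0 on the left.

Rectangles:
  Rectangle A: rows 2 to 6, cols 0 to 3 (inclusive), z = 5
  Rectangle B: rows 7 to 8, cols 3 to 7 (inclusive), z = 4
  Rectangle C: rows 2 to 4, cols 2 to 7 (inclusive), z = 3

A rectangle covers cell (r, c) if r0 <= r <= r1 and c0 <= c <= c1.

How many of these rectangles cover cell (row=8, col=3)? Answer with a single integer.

Answer: 1

Derivation:
Check cell (8,3):
  A: rows 2-6 cols 0-3 -> outside (row miss)
  B: rows 7-8 cols 3-7 -> covers
  C: rows 2-4 cols 2-7 -> outside (row miss)
Count covering = 1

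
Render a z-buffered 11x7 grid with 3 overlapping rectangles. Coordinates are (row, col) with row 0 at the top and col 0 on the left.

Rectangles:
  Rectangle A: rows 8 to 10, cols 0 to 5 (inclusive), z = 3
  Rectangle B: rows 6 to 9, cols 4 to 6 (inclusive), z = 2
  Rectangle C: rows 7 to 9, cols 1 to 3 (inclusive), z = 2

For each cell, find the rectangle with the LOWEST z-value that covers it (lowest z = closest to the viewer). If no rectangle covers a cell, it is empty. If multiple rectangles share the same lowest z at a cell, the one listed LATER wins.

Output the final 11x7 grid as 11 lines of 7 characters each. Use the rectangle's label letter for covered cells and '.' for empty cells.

.......
.......
.......
.......
.......
.......
....BBB
.CCCBBB
ACCCBBB
ACCCBBB
AAAAAA.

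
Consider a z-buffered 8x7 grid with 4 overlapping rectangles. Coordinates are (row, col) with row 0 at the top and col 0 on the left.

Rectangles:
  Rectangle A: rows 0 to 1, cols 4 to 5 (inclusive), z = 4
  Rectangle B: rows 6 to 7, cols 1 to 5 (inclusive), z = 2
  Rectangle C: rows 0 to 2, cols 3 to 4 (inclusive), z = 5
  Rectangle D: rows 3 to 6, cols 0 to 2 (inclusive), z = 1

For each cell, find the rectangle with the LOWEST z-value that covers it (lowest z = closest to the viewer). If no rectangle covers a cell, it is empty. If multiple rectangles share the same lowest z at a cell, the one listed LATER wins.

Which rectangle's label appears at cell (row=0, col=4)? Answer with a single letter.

Check cell (0,4):
  A: rows 0-1 cols 4-5 z=4 -> covers; best now A (z=4)
  B: rows 6-7 cols 1-5 -> outside (row miss)
  C: rows 0-2 cols 3-4 z=5 -> covers; best now A (z=4)
  D: rows 3-6 cols 0-2 -> outside (row miss)
Winner: A at z=4

Answer: A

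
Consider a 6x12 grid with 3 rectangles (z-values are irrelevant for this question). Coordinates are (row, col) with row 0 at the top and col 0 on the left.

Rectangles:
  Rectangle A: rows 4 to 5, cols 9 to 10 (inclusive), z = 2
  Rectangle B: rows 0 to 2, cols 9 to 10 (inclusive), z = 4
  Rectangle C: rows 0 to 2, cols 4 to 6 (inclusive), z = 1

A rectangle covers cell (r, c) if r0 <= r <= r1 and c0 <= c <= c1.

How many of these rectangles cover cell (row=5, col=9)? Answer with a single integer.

Answer: 1

Derivation:
Check cell (5,9):
  A: rows 4-5 cols 9-10 -> covers
  B: rows 0-2 cols 9-10 -> outside (row miss)
  C: rows 0-2 cols 4-6 -> outside (row miss)
Count covering = 1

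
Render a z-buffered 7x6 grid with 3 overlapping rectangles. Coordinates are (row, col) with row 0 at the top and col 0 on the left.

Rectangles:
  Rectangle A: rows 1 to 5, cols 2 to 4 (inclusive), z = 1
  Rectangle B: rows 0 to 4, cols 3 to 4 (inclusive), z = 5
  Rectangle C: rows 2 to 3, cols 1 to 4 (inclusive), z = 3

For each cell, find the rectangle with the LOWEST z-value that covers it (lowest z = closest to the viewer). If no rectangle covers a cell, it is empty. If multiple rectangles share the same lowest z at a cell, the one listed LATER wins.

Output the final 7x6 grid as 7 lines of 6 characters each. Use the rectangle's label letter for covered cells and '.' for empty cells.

...BB.
..AAA.
.CAAA.
.CAAA.
..AAA.
..AAA.
......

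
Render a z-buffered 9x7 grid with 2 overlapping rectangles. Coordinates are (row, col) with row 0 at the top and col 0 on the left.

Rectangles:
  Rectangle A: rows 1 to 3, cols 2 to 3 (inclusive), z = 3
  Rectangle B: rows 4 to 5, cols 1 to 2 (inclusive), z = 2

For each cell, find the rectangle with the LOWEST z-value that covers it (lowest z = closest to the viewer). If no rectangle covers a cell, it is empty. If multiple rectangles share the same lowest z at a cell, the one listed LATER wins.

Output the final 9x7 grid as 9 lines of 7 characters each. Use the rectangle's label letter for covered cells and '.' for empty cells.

.......
..AA...
..AA...
..AA...
.BB....
.BB....
.......
.......
.......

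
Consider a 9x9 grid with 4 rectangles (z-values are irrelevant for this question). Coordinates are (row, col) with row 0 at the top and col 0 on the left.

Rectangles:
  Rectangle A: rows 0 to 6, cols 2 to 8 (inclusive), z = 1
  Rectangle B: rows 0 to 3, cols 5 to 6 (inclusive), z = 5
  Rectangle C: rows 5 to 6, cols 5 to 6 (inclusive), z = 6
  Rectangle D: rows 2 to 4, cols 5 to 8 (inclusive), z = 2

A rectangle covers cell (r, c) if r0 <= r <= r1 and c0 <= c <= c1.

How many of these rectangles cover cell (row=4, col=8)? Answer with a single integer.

Answer: 2

Derivation:
Check cell (4,8):
  A: rows 0-6 cols 2-8 -> covers
  B: rows 0-3 cols 5-6 -> outside (row miss)
  C: rows 5-6 cols 5-6 -> outside (row miss)
  D: rows 2-4 cols 5-8 -> covers
Count covering = 2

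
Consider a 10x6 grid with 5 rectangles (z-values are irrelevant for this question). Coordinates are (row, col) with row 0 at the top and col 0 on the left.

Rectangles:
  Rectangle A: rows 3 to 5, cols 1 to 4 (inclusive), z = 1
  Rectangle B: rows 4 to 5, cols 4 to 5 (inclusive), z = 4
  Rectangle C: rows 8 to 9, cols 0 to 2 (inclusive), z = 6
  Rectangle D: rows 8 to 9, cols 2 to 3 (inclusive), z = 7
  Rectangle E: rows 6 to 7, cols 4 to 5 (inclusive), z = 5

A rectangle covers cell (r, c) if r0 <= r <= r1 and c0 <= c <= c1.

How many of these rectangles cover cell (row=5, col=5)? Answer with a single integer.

Answer: 1

Derivation:
Check cell (5,5):
  A: rows 3-5 cols 1-4 -> outside (col miss)
  B: rows 4-5 cols 4-5 -> covers
  C: rows 8-9 cols 0-2 -> outside (row miss)
  D: rows 8-9 cols 2-3 -> outside (row miss)
  E: rows 6-7 cols 4-5 -> outside (row miss)
Count covering = 1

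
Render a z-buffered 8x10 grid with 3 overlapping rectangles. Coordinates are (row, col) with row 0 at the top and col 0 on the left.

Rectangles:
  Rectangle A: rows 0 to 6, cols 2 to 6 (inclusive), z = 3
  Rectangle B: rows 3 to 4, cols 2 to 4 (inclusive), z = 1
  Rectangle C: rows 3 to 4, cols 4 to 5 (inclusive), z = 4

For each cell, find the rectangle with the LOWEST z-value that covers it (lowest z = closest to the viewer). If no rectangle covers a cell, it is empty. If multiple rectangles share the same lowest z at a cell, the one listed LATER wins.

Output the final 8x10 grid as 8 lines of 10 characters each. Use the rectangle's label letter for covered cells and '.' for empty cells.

..AAAAA...
..AAAAA...
..AAAAA...
..BBBAA...
..BBBAA...
..AAAAA...
..AAAAA...
..........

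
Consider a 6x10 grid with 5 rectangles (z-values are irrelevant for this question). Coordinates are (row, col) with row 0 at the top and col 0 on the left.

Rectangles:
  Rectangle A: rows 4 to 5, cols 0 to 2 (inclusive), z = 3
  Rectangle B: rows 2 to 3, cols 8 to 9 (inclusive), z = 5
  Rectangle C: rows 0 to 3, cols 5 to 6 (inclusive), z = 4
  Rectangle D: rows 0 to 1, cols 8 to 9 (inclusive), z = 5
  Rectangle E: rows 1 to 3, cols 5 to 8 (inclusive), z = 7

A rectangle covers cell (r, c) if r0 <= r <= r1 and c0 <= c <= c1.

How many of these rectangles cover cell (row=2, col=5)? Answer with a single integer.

Answer: 2

Derivation:
Check cell (2,5):
  A: rows 4-5 cols 0-2 -> outside (row miss)
  B: rows 2-3 cols 8-9 -> outside (col miss)
  C: rows 0-3 cols 5-6 -> covers
  D: rows 0-1 cols 8-9 -> outside (row miss)
  E: rows 1-3 cols 5-8 -> covers
Count covering = 2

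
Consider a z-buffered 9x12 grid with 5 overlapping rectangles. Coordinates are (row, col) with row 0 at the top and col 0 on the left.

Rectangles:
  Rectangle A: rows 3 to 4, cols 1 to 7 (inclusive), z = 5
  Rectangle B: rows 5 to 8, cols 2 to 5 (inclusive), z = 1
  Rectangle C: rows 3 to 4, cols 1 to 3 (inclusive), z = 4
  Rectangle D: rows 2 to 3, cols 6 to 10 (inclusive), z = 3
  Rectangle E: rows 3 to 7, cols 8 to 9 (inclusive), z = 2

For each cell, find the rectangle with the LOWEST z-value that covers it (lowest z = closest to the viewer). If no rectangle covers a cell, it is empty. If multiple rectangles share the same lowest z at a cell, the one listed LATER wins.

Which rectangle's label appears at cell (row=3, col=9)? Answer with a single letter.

Answer: E

Derivation:
Check cell (3,9):
  A: rows 3-4 cols 1-7 -> outside (col miss)
  B: rows 5-8 cols 2-5 -> outside (row miss)
  C: rows 3-4 cols 1-3 -> outside (col miss)
  D: rows 2-3 cols 6-10 z=3 -> covers; best now D (z=3)
  E: rows 3-7 cols 8-9 z=2 -> covers; best now E (z=2)
Winner: E at z=2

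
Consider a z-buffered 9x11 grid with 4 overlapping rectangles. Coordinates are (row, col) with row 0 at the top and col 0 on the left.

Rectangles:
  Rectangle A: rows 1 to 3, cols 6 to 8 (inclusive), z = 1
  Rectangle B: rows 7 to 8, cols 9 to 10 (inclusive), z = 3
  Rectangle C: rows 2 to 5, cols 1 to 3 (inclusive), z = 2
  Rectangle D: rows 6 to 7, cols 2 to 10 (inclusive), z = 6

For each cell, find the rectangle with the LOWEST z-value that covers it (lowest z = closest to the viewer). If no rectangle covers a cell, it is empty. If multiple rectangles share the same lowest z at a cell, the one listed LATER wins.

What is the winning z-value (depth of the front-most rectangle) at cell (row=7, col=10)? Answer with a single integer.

Check cell (7,10):
  A: rows 1-3 cols 6-8 -> outside (row miss)
  B: rows 7-8 cols 9-10 z=3 -> covers; best now B (z=3)
  C: rows 2-5 cols 1-3 -> outside (row miss)
  D: rows 6-7 cols 2-10 z=6 -> covers; best now B (z=3)
Winner: B at z=3

Answer: 3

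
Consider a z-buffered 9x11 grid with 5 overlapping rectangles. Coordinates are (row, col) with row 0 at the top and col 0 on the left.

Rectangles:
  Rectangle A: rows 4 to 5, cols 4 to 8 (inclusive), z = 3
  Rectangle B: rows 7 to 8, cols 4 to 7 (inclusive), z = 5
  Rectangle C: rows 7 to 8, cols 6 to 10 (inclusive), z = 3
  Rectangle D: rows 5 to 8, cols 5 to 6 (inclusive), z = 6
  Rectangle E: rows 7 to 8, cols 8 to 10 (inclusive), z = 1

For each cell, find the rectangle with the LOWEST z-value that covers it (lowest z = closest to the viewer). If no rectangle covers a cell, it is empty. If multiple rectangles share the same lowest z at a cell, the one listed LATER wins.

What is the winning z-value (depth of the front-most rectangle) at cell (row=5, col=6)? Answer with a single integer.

Check cell (5,6):
  A: rows 4-5 cols 4-8 z=3 -> covers; best now A (z=3)
  B: rows 7-8 cols 4-7 -> outside (row miss)
  C: rows 7-8 cols 6-10 -> outside (row miss)
  D: rows 5-8 cols 5-6 z=6 -> covers; best now A (z=3)
  E: rows 7-8 cols 8-10 -> outside (row miss)
Winner: A at z=3

Answer: 3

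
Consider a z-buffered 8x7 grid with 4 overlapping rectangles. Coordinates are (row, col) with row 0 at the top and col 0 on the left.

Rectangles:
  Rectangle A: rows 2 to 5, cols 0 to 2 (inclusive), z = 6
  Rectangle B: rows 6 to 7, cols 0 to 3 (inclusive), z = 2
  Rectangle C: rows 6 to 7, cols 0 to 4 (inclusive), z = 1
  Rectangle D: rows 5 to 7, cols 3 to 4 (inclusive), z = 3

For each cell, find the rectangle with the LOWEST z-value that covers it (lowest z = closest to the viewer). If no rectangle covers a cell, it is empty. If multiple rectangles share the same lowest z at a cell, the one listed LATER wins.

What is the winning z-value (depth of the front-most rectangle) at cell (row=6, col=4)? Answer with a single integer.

Answer: 1

Derivation:
Check cell (6,4):
  A: rows 2-5 cols 0-2 -> outside (row miss)
  B: rows 6-7 cols 0-3 -> outside (col miss)
  C: rows 6-7 cols 0-4 z=1 -> covers; best now C (z=1)
  D: rows 5-7 cols 3-4 z=3 -> covers; best now C (z=1)
Winner: C at z=1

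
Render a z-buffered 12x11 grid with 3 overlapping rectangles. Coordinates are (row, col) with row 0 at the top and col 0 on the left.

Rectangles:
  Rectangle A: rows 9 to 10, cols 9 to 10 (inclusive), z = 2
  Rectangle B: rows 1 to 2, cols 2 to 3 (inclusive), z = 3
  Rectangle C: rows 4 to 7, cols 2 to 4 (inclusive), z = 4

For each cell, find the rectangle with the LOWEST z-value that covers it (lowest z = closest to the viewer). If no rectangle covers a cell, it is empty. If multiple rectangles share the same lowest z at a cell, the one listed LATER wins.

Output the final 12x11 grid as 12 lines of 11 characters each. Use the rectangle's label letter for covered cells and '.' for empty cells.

...........
..BB.......
..BB.......
...........
..CCC......
..CCC......
..CCC......
..CCC......
...........
.........AA
.........AA
...........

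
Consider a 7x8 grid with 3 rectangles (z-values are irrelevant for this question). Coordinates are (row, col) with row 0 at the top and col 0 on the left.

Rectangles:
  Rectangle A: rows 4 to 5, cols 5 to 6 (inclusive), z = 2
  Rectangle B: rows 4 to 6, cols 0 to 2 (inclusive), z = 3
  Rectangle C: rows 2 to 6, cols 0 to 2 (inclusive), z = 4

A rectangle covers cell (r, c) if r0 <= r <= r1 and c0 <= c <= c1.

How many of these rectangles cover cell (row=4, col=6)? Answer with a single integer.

Answer: 1

Derivation:
Check cell (4,6):
  A: rows 4-5 cols 5-6 -> covers
  B: rows 4-6 cols 0-2 -> outside (col miss)
  C: rows 2-6 cols 0-2 -> outside (col miss)
Count covering = 1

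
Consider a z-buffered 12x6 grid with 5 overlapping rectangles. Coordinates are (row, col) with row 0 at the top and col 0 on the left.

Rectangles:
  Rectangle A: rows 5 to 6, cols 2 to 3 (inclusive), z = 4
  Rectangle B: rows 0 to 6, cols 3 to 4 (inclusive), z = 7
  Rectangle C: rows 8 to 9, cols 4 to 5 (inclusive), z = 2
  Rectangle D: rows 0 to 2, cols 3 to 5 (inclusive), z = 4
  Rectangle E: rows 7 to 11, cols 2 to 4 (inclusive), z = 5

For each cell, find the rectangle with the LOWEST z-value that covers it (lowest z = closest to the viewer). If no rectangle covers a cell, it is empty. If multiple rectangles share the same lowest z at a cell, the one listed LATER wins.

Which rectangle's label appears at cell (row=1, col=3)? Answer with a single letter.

Answer: D

Derivation:
Check cell (1,3):
  A: rows 5-6 cols 2-3 -> outside (row miss)
  B: rows 0-6 cols 3-4 z=7 -> covers; best now B (z=7)
  C: rows 8-9 cols 4-5 -> outside (row miss)
  D: rows 0-2 cols 3-5 z=4 -> covers; best now D (z=4)
  E: rows 7-11 cols 2-4 -> outside (row miss)
Winner: D at z=4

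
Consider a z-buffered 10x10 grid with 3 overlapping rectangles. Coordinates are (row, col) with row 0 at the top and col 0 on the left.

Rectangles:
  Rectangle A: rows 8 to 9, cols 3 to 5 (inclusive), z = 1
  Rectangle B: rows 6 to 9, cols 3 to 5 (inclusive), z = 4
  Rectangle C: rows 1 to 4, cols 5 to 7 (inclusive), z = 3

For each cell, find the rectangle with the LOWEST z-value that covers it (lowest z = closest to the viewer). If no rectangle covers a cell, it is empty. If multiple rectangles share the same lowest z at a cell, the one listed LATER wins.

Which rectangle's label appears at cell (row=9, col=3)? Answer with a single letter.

Answer: A

Derivation:
Check cell (9,3):
  A: rows 8-9 cols 3-5 z=1 -> covers; best now A (z=1)
  B: rows 6-9 cols 3-5 z=4 -> covers; best now A (z=1)
  C: rows 1-4 cols 5-7 -> outside (row miss)
Winner: A at z=1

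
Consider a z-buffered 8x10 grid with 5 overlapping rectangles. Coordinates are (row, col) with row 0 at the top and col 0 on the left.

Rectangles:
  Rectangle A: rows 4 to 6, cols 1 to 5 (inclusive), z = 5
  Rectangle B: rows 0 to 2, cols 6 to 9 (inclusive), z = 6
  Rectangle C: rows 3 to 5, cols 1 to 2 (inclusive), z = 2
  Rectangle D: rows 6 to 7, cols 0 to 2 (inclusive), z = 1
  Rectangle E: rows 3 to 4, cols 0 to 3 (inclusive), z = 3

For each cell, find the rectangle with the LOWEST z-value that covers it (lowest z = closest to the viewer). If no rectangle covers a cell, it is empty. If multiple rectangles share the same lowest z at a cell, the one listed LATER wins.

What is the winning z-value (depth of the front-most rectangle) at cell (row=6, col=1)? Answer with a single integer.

Answer: 1

Derivation:
Check cell (6,1):
  A: rows 4-6 cols 1-5 z=5 -> covers; best now A (z=5)
  B: rows 0-2 cols 6-9 -> outside (row miss)
  C: rows 3-5 cols 1-2 -> outside (row miss)
  D: rows 6-7 cols 0-2 z=1 -> covers; best now D (z=1)
  E: rows 3-4 cols 0-3 -> outside (row miss)
Winner: D at z=1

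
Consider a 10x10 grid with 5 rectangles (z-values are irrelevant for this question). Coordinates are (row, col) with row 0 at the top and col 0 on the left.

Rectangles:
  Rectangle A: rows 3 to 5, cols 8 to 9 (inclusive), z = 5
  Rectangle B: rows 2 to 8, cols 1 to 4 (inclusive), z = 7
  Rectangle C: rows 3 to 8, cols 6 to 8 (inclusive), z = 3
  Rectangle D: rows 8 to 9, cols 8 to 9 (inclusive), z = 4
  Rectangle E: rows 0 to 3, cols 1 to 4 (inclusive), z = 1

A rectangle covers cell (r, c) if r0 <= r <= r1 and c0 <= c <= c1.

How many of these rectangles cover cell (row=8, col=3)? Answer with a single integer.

Answer: 1

Derivation:
Check cell (8,3):
  A: rows 3-5 cols 8-9 -> outside (row miss)
  B: rows 2-8 cols 1-4 -> covers
  C: rows 3-8 cols 6-8 -> outside (col miss)
  D: rows 8-9 cols 8-9 -> outside (col miss)
  E: rows 0-3 cols 1-4 -> outside (row miss)
Count covering = 1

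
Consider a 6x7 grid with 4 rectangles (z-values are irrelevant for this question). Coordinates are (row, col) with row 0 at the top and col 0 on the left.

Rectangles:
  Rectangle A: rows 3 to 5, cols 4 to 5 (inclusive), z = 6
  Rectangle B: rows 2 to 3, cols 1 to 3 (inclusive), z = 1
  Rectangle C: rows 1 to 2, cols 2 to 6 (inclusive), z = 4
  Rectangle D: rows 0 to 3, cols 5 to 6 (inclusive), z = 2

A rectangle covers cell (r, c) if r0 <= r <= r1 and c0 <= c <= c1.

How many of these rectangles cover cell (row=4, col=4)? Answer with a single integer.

Answer: 1

Derivation:
Check cell (4,4):
  A: rows 3-5 cols 4-5 -> covers
  B: rows 2-3 cols 1-3 -> outside (row miss)
  C: rows 1-2 cols 2-6 -> outside (row miss)
  D: rows 0-3 cols 5-6 -> outside (row miss)
Count covering = 1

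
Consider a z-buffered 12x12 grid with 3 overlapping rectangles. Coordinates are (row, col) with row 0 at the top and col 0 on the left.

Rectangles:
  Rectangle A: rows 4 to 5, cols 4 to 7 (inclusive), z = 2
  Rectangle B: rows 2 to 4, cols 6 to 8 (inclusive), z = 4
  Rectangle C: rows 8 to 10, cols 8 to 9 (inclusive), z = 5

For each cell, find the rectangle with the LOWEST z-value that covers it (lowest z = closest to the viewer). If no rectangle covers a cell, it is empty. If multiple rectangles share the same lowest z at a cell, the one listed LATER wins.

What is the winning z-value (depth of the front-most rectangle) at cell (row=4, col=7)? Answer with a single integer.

Check cell (4,7):
  A: rows 4-5 cols 4-7 z=2 -> covers; best now A (z=2)
  B: rows 2-4 cols 6-8 z=4 -> covers; best now A (z=2)
  C: rows 8-10 cols 8-9 -> outside (row miss)
Winner: A at z=2

Answer: 2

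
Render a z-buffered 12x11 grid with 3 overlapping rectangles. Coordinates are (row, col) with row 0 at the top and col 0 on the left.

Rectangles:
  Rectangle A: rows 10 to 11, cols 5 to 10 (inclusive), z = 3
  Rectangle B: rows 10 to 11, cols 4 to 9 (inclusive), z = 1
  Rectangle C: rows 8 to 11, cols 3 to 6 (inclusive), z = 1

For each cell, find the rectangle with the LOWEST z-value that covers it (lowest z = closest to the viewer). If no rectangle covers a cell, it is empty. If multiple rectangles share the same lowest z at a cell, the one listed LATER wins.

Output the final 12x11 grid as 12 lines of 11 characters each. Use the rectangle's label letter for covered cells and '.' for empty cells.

...........
...........
...........
...........
...........
...........
...........
...........
...CCCC....
...CCCC....
...CCCCBBBA
...CCCCBBBA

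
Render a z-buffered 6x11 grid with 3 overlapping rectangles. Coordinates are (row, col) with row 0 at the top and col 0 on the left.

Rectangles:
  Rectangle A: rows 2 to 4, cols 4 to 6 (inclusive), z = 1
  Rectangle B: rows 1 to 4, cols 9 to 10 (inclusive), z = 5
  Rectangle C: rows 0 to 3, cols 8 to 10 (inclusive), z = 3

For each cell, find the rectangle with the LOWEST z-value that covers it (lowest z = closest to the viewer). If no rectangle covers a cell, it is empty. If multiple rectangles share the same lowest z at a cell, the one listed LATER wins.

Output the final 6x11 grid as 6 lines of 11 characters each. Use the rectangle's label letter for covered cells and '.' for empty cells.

........CCC
........CCC
....AAA.CCC
....AAA.CCC
....AAA..BB
...........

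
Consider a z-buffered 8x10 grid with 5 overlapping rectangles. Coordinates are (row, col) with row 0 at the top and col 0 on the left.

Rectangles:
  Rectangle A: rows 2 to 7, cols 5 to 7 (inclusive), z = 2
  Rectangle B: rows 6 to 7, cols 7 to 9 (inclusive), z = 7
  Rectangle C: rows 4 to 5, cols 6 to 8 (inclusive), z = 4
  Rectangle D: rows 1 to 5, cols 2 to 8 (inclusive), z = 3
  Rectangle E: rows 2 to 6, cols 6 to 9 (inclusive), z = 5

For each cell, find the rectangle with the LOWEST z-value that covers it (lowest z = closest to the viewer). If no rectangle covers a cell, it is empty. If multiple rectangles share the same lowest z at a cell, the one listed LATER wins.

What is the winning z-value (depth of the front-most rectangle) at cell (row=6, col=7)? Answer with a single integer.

Check cell (6,7):
  A: rows 2-7 cols 5-7 z=2 -> covers; best now A (z=2)
  B: rows 6-7 cols 7-9 z=7 -> covers; best now A (z=2)
  C: rows 4-5 cols 6-8 -> outside (row miss)
  D: rows 1-5 cols 2-8 -> outside (row miss)
  E: rows 2-6 cols 6-9 z=5 -> covers; best now A (z=2)
Winner: A at z=2

Answer: 2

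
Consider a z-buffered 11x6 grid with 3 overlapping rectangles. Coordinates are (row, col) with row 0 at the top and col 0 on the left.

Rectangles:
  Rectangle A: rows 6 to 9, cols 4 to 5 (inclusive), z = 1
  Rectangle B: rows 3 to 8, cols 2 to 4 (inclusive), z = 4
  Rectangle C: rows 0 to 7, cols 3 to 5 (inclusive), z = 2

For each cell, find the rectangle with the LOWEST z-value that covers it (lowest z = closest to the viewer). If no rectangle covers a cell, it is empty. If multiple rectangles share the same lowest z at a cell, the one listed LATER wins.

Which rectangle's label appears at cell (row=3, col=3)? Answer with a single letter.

Check cell (3,3):
  A: rows 6-9 cols 4-5 -> outside (row miss)
  B: rows 3-8 cols 2-4 z=4 -> covers; best now B (z=4)
  C: rows 0-7 cols 3-5 z=2 -> covers; best now C (z=2)
Winner: C at z=2

Answer: C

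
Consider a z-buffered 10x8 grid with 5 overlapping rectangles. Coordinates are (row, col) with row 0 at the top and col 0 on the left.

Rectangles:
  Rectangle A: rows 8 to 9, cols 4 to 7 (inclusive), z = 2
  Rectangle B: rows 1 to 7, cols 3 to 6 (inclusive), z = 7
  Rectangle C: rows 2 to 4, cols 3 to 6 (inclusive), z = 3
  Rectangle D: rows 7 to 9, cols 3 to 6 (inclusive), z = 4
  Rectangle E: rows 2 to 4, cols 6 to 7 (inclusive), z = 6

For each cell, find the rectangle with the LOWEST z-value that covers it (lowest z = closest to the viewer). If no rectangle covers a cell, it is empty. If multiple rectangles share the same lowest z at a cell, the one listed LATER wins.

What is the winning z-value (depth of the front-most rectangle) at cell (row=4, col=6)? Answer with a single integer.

Answer: 3

Derivation:
Check cell (4,6):
  A: rows 8-9 cols 4-7 -> outside (row miss)
  B: rows 1-7 cols 3-6 z=7 -> covers; best now B (z=7)
  C: rows 2-4 cols 3-6 z=3 -> covers; best now C (z=3)
  D: rows 7-9 cols 3-6 -> outside (row miss)
  E: rows 2-4 cols 6-7 z=6 -> covers; best now C (z=3)
Winner: C at z=3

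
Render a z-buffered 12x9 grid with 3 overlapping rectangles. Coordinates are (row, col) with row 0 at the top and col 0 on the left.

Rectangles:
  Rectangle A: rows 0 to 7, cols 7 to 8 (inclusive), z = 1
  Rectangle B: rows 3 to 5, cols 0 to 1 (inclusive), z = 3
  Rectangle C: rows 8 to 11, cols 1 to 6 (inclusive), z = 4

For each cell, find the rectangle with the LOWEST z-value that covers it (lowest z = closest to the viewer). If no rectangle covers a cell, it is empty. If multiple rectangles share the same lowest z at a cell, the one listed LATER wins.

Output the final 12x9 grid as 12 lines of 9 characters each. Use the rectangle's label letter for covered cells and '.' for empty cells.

.......AA
.......AA
.......AA
BB.....AA
BB.....AA
BB.....AA
.......AA
.......AA
.CCCCCC..
.CCCCCC..
.CCCCCC..
.CCCCCC..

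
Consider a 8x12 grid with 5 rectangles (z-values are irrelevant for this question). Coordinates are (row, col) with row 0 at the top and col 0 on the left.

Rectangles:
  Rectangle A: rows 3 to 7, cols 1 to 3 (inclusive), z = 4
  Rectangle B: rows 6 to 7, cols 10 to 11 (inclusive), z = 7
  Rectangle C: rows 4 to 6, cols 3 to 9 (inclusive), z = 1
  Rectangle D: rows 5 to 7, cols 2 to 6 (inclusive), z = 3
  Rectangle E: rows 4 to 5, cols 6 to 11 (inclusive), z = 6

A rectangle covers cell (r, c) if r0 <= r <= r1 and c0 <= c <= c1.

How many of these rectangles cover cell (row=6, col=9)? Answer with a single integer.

Answer: 1

Derivation:
Check cell (6,9):
  A: rows 3-7 cols 1-3 -> outside (col miss)
  B: rows 6-7 cols 10-11 -> outside (col miss)
  C: rows 4-6 cols 3-9 -> covers
  D: rows 5-7 cols 2-6 -> outside (col miss)
  E: rows 4-5 cols 6-11 -> outside (row miss)
Count covering = 1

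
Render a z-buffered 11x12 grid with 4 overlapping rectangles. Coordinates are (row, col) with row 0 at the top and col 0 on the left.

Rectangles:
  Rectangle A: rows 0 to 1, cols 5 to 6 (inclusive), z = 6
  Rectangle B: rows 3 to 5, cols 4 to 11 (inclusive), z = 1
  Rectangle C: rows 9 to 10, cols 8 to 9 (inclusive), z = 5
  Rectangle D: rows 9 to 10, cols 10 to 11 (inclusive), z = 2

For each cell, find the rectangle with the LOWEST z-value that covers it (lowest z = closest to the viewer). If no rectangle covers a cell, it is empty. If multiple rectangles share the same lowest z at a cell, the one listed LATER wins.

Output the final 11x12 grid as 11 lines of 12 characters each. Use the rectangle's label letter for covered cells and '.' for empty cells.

.....AA.....
.....AA.....
............
....BBBBBBBB
....BBBBBBBB
....BBBBBBBB
............
............
............
........CCDD
........CCDD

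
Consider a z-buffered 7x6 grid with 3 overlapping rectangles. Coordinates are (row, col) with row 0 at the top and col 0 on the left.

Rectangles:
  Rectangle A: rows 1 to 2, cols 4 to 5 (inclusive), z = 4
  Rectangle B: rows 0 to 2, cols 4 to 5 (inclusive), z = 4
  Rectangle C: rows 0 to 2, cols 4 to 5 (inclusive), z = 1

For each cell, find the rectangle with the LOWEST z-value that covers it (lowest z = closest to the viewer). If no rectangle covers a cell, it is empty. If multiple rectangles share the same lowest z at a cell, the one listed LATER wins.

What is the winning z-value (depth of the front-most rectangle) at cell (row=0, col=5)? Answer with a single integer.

Check cell (0,5):
  A: rows 1-2 cols 4-5 -> outside (row miss)
  B: rows 0-2 cols 4-5 z=4 -> covers; best now B (z=4)
  C: rows 0-2 cols 4-5 z=1 -> covers; best now C (z=1)
Winner: C at z=1

Answer: 1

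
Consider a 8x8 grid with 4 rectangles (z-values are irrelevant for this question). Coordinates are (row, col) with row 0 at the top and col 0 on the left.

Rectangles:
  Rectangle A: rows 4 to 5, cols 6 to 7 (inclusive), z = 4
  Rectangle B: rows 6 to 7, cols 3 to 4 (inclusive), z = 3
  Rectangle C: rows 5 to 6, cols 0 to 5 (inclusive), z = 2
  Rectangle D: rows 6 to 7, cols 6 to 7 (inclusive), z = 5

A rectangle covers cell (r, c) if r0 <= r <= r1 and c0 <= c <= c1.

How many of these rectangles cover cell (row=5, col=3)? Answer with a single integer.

Check cell (5,3):
  A: rows 4-5 cols 6-7 -> outside (col miss)
  B: rows 6-7 cols 3-4 -> outside (row miss)
  C: rows 5-6 cols 0-5 -> covers
  D: rows 6-7 cols 6-7 -> outside (row miss)
Count covering = 1

Answer: 1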